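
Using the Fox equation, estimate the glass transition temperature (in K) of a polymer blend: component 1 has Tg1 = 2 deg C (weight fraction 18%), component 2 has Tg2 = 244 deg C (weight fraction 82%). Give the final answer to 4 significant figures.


1/Tg = w1/Tg1 + w2/Tg2 (in Kelvin)
Tg1 = 275.15 K, Tg2 = 517.15 K
1/Tg = 0.18/275.15 + 0.82/517.15
Tg = 446.5 K


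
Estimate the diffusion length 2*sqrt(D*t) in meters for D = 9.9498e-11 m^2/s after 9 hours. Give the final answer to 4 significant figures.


t = 9 hr = 32400 s
Diffusion length = 2*sqrt(D*t)
= 2*sqrt(9.9498e-11 * 32400)
= 3.591e-03 m


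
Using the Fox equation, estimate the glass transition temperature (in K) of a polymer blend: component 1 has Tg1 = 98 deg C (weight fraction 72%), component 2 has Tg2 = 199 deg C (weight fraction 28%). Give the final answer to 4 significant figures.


1/Tg = w1/Tg1 + w2/Tg2 (in Kelvin)
Tg1 = 371.15 K, Tg2 = 472.15 K
1/Tg = 0.72/371.15 + 0.28/472.15
Tg = 394.8 K


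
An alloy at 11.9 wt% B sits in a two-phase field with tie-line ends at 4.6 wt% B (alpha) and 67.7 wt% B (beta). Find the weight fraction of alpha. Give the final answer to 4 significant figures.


f_alpha = (C_beta - C0) / (C_beta - C_alpha)
f_alpha = (67.7 - 11.9) / (67.7 - 4.6)
f_alpha = 0.8843


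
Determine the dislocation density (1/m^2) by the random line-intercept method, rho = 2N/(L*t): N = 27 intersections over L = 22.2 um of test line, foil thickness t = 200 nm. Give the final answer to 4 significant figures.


rho = 2N / (L * t)
L = 22.2 um = 2.22e-05 m, t = 200 nm = 2e-07 m
rho = 2 * 27 / (2.22e-05 * 2e-07)
rho = 1.216e+13 1/m^2


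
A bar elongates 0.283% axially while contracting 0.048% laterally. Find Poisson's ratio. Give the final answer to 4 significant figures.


nu = -epsilon_lat / epsilon_axial
Lateral strain is contraction (negative), so using magnitudes:
nu = 0.048 / 0.283
nu = 0.1696


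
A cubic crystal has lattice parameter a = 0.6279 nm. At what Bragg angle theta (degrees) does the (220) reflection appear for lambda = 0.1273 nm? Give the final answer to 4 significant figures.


d = a / sqrt(h^2+k^2+l^2)
d = 0.6279 / sqrt(8) = 0.221996 nm
lambda = 2*d*sin(theta)  =>  sin(theta) = lambda / (2*d)
sin(theta) = 0.1273 / (2 * 0.221996) = 0.286717
theta = 16.66 deg


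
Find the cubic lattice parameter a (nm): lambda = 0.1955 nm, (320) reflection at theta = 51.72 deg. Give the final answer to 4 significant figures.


d = lambda / (2*sin(theta))
d = 0.1955 / (2*sin(51.72 deg))
d = 0.124523 nm
a = d * sqrt(h^2+k^2+l^2) = 0.124523 * sqrt(13)
a = 0.449 nm


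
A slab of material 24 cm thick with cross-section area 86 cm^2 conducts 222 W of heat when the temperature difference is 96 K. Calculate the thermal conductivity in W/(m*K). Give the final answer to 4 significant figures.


k = Q*L / (A*dT)
L = 0.24 m, A = 8.6e-03 m^2
k = 222 * 0.24 / (8.6e-03 * 96)
k = 64.53 W/(m*K)


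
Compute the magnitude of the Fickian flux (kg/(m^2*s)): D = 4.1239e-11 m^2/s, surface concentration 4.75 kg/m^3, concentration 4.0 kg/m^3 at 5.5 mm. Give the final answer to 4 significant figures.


J = -D * (dC/dx) = D * (C1 - C2) / dx
J = 4.1239e-11 * (4.75 - 4.0) / 5.5e-03
J = 5.624e-09 kg/(m^2*s)


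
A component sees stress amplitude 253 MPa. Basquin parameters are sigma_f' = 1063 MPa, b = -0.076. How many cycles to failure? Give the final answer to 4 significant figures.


sigma_a = sigma_f' * (2*Nf)^b
2*Nf = (sigma_a / sigma_f')^(1/b)
2*Nf = (253 / 1063)^(1/-0.076)
2*Nf = 1.59514e+08
Nf = 7.976e+07 cycles


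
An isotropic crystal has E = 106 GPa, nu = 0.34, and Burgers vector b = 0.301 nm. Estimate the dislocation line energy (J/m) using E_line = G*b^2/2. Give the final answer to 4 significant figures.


Step 1: G = E / (2*(1+nu))
G = 106 / (2*(1+0.34)) = 39.5522 GPa = 3.95522e+10 Pa
Step 2: E_line = G*b^2/2
b = 0.301 nm = 3.01e-10 m
E_line = 0.5 * 3.95522e+10 * (3.01e-10)^2 = 1.792e-09 J/m


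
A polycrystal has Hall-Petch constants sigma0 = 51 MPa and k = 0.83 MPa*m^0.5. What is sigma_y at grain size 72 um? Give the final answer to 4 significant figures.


sigma_y = sigma0 + k / sqrt(d)
d = 72 um = 7.2e-05 m
sigma_y = 51 + 0.83 / sqrt(7.2e-05)
sigma_y = 148.8 MPa


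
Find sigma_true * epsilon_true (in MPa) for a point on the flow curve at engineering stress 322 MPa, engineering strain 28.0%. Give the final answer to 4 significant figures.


sigma_true = sigma_eng * (1 + epsilon_eng)
sigma_true = 322 * (1 + 0.28) = 412.16 MPa
epsilon_true = ln(1 + epsilon_eng)
epsilon_true = ln(1 + 0.28) = 0.24686
sigma_true * epsilon_true = 412.16 * 0.24686 = 101.7 MPa


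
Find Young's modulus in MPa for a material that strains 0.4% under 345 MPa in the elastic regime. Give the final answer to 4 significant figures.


E = sigma / epsilon
epsilon = 0.4% = 4e-03
E = 345 / 4e-03
E = 86250 MPa


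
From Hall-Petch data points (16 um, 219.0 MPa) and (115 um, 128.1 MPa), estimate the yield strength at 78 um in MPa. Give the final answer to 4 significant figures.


sigma_y = sigma0 + k / sqrt(d)
1/sqrt(d1) = 1/sqrt(1.6e-05) = 250;  1/sqrt(d2) = 93.2505
k = (sigma1 - sigma2) / (1/sqrt(d1) - 1/sqrt(d2)) = (219.0 - 128.1) / (250 - 93.2505) = 0.579906 MPa*m^0.5
sigma0 = sigma1 - k/sqrt(d1) = 219.0 - 0.579906*250 = 74.0235 MPa
sigma_y(d3) = 74.0235 + 0.579906 / sqrt(7.8e-05) = 139.7 MPa


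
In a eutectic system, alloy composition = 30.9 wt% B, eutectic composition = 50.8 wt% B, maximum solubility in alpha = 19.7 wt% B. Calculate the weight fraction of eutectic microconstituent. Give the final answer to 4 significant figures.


f_primary = (C_e - C0) / (C_e - C_alpha_max)
f_primary = (50.8 - 30.9) / (50.8 - 19.7)
f_primary = 0.639871
f_eutectic = 1 - 0.639871 = 0.3601


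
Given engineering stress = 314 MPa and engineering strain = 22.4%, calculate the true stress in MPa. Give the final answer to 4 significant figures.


sigma_true = sigma_eng * (1 + epsilon_eng)
sigma_true = 314 * (1 + 0.224)
sigma_true = 384.3 MPa


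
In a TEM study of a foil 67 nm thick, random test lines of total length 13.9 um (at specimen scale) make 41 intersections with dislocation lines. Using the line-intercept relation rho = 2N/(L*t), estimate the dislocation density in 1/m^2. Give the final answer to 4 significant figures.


rho = 2N / (L * t)
L = 13.9 um = 1.39e-05 m, t = 67 nm = 6.7e-08 m
rho = 2 * 41 / (1.39e-05 * 6.7e-08)
rho = 8.805e+13 1/m^2


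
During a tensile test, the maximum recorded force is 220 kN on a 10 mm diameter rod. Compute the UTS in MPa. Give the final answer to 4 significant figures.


A0 = pi*(d/2)^2 = pi*(10/2)^2 = 78.5398 mm^2
UTS = F_max / A0 = 220*1000 / 78.5398
UTS = 2801 MPa


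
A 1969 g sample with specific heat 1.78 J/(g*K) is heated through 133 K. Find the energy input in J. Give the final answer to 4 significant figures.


Q = m * cp * dT
Q = 1969 * 1.78 * 133
Q = 466100 J


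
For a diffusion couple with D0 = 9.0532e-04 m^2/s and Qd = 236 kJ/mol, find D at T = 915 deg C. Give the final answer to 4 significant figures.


D = D0 * exp(-Qd / (R*T))
T = 1188.15 K
D = 9.0532e-04 * exp(-236e3 / (8.314 * 1188.15))
D = 3.812e-14 m^2/s


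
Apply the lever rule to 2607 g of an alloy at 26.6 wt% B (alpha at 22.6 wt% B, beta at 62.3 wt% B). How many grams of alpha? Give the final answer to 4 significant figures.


f_alpha = (C_beta - C0) / (C_beta - C_alpha)
f_alpha = (62.3 - 26.6) / (62.3 - 22.6) = 0.899244
m_alpha = f_alpha * m_total = 0.899244 * 2607 = 2344 g


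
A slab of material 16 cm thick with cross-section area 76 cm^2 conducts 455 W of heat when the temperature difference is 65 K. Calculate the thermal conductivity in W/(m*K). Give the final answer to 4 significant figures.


k = Q*L / (A*dT)
L = 0.16 m, A = 7.6e-03 m^2
k = 455 * 0.16 / (7.6e-03 * 65)
k = 147.4 W/(m*K)


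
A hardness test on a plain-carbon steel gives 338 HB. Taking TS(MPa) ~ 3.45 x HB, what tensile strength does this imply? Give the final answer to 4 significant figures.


TS (MPa) = 3.45 * HB
TS = 3.45 * 338
TS = 1166 MPa


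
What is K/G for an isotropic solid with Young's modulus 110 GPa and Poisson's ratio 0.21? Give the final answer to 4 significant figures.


G = E / (2*(1+nu))
G = 110 / (2*(1+0.21)) = 45.4545 GPa
K = E / (3*(1-2*nu))
K = 110 / (3*(1-2*0.21)) = 63.2184 GPa
K/G = 63.2184 / 45.4545 = 1.391


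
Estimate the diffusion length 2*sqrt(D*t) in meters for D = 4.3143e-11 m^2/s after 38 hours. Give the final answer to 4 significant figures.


t = 38 hr = 136800 s
Diffusion length = 2*sqrt(D*t)
= 2*sqrt(4.3143e-11 * 136800)
= 4.859e-03 m


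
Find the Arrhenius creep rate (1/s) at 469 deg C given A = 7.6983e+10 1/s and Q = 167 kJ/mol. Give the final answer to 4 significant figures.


rate = A * exp(-Q / (R*T))
T = 469 + 273.15 = 742.15 K
rate = 7.6983e+10 * exp(-167e3 / (8.314 * 742.15))
rate = 0.1355 1/s


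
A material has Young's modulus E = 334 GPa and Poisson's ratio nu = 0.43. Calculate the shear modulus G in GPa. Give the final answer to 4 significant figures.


G = E / (2*(1+nu))
G = 334 / (2*(1+0.43))
G = 116.8 GPa


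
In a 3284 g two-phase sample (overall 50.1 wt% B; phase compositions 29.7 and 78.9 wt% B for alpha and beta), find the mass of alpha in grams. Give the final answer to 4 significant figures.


f_alpha = (C_beta - C0) / (C_beta - C_alpha)
f_alpha = (78.9 - 50.1) / (78.9 - 29.7) = 0.585366
m_alpha = f_alpha * m_total = 0.585366 * 3284 = 1922 g


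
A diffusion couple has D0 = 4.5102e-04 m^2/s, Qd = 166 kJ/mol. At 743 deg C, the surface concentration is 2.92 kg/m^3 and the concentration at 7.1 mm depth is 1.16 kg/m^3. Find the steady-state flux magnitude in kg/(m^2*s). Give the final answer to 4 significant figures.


Step 1: D = D0 * exp(-Qd/(R*T))
T = 743 + 273.15 = 1016.15 K
D = 4.5102e-04 * exp(-166e3 / (8.314 * 1016.15)) = 1.32053e-12 m^2/s
Step 2: J = D * (C1 - C2) / dx
J = 1.32053e-12 * (2.92 - 1.16) / 7.1e-03
J = 3.273e-10 kg/(m^2*s)


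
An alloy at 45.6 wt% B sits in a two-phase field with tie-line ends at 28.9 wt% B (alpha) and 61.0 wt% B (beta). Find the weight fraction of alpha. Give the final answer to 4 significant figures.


f_alpha = (C_beta - C0) / (C_beta - C_alpha)
f_alpha = (61.0 - 45.6) / (61.0 - 28.9)
f_alpha = 0.4798


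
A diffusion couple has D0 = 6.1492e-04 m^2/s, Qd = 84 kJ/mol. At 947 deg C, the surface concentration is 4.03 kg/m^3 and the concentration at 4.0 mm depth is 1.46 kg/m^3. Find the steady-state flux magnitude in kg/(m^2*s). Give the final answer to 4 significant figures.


Step 1: D = D0 * exp(-Qd/(R*T))
T = 947 + 273.15 = 1220.15 K
D = 6.1492e-04 * exp(-84e3 / (8.314 * 1220.15)) = 1.55829e-07 m^2/s
Step 2: J = D * (C1 - C2) / dx
J = 1.55829e-07 * (4.03 - 1.46) / 4e-03
J = 1.001e-04 kg/(m^2*s)


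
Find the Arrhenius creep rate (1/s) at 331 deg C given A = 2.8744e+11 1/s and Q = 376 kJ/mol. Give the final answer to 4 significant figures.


rate = A * exp(-Q / (R*T))
T = 331 + 273.15 = 604.15 K
rate = 2.8744e+11 * exp(-376e3 / (8.314 * 604.15))
rate = 8.882e-22 1/s


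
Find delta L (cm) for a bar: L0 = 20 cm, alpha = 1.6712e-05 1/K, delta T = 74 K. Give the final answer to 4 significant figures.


dL = L0 * alpha * dT
dL = 20 * 1.6712e-05 * 74
dL = 0.02473 cm


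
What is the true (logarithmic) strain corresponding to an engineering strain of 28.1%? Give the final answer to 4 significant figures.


epsilon_true = ln(1 + epsilon_eng)
epsilon_true = ln(1 + 0.281)
epsilon_true = 0.2476


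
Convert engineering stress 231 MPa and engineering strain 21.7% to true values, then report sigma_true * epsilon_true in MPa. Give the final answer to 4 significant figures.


sigma_true = sigma_eng * (1 + epsilon_eng)
sigma_true = 231 * (1 + 0.217) = 281.127 MPa
epsilon_true = ln(1 + epsilon_eng)
epsilon_true = ln(1 + 0.217) = 0.196389
sigma_true * epsilon_true = 281.127 * 0.196389 = 55.21 MPa


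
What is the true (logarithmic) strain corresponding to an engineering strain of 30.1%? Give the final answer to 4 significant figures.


epsilon_true = ln(1 + epsilon_eng)
epsilon_true = ln(1 + 0.301)
epsilon_true = 0.2631


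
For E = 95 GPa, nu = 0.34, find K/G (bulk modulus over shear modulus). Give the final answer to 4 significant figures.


G = E / (2*(1+nu))
G = 95 / (2*(1+0.34)) = 35.4478 GPa
K = E / (3*(1-2*nu))
K = 95 / (3*(1-2*0.34)) = 98.9583 GPa
K/G = 98.9583 / 35.4478 = 2.792


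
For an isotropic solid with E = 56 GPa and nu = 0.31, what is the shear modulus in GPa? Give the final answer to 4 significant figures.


G = E / (2*(1+nu))
G = 56 / (2*(1+0.31))
G = 21.37 GPa


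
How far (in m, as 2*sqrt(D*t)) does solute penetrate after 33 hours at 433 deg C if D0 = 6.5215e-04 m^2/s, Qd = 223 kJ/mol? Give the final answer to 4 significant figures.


Step 1: D = D0 * exp(-Qd/(R*T))
T = 706.15 K
D = 6.5215e-04 * exp(-223e3 / (8.314 * 706.15)) = 2.08072e-20 m^2/s
Step 2: L = 2*sqrt(D*t)
t = 33 h = 118800 s
L = 2*sqrt(2.08072e-20 * 118800) = 9.944e-08 m


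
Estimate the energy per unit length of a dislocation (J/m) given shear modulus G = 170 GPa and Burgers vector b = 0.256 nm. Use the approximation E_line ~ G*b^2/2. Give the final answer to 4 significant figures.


E = G*b^2/2
b = 0.256 nm = 2.56e-10 m
G = 170 GPa = 1.7e+11 Pa
E = 0.5 * 1.7e+11 * (2.56e-10)^2
E = 5.571e-09 J/m


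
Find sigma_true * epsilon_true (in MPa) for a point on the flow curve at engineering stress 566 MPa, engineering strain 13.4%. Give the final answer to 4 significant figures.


sigma_true = sigma_eng * (1 + epsilon_eng)
sigma_true = 566 * (1 + 0.134) = 641.844 MPa
epsilon_true = ln(1 + epsilon_eng)
epsilon_true = ln(1 + 0.134) = 0.125751
sigma_true * epsilon_true = 641.844 * 0.125751 = 80.71 MPa


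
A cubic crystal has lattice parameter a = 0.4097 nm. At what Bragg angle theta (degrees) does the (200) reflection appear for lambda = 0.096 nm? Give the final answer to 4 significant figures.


d = a / sqrt(h^2+k^2+l^2)
d = 0.4097 / sqrt(4) = 0.20485 nm
lambda = 2*d*sin(theta)  =>  sin(theta) = lambda / (2*d)
sin(theta) = 0.096 / (2 * 0.20485) = 0.234318
theta = 13.55 deg


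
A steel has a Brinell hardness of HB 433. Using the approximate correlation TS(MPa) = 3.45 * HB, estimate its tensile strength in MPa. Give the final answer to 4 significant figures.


TS (MPa) = 3.45 * HB
TS = 3.45 * 433
TS = 1494 MPa


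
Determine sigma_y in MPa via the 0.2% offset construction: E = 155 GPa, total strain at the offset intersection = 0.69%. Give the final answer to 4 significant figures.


Offset strain = 0.002
Elastic strain at yield = total_strain - offset = 6.9e-03 - 0.002 = 4.9e-03
sigma_y = E * elastic_strain = 155000 * 4.9e-03
sigma_y = 759.5 MPa


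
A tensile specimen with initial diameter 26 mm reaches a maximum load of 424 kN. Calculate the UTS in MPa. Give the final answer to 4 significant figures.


A0 = pi*(d/2)^2 = pi*(26/2)^2 = 530.929 mm^2
UTS = F_max / A0 = 424*1000 / 530.929
UTS = 798.6 MPa


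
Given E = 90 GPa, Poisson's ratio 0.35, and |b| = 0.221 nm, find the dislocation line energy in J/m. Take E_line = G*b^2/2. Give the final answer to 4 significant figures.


Step 1: G = E / (2*(1+nu))
G = 90 / (2*(1+0.35)) = 33.3333 GPa = 3.33333e+10 Pa
Step 2: E_line = G*b^2/2
b = 0.221 nm = 2.21e-10 m
E_line = 0.5 * 3.33333e+10 * (2.21e-10)^2 = 8.14e-10 J/m


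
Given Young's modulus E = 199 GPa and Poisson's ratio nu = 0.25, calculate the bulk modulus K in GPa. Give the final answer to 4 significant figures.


K = E / (3*(1-2*nu))
K = 199 / (3*(1-2*0.25))
K = 132.7 GPa


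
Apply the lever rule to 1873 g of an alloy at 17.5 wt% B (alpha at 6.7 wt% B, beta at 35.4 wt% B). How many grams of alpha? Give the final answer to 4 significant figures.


f_alpha = (C_beta - C0) / (C_beta - C_alpha)
f_alpha = (35.4 - 17.5) / (35.4 - 6.7) = 0.623693
m_alpha = f_alpha * m_total = 0.623693 * 1873 = 1168 g


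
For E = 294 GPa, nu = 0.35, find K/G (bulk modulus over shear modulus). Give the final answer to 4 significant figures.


G = E / (2*(1+nu))
G = 294 / (2*(1+0.35)) = 108.889 GPa
K = E / (3*(1-2*nu))
K = 294 / (3*(1-2*0.35)) = 326.667 GPa
K/G = 326.667 / 108.889 = 3


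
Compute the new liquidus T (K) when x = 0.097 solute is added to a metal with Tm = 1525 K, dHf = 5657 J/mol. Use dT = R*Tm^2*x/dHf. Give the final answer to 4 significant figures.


dT = R*Tm^2*x / dHf
dT = 8.314 * 1525^2 * 0.097 / 5657
dT = 331.539 K
T_new = 1525 - 331.539 = 1193 K


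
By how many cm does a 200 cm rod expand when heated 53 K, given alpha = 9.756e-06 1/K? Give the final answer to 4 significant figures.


dL = L0 * alpha * dT
dL = 200 * 9.756e-06 * 53
dL = 0.1034 cm


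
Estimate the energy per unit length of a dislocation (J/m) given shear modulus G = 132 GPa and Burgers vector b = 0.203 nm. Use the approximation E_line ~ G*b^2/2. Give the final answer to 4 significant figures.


E = G*b^2/2
b = 0.203 nm = 2.03e-10 m
G = 132 GPa = 1.32e+11 Pa
E = 0.5 * 1.32e+11 * (2.03e-10)^2
E = 2.72e-09 J/m


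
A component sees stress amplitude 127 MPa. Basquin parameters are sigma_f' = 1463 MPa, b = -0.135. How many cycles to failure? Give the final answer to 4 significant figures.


sigma_a = sigma_f' * (2*Nf)^b
2*Nf = (sigma_a / sigma_f')^(1/b)
2*Nf = (127 / 1463)^(1/-0.135)
2*Nf = 7.28657e+07
Nf = 3.643e+07 cycles


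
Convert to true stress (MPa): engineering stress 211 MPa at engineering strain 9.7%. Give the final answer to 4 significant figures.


sigma_true = sigma_eng * (1 + epsilon_eng)
sigma_true = 211 * (1 + 0.097)
sigma_true = 231.5 MPa


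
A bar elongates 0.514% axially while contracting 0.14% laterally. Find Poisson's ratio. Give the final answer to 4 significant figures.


nu = -epsilon_lat / epsilon_axial
Lateral strain is contraction (negative), so using magnitudes:
nu = 0.14 / 0.514
nu = 0.2724


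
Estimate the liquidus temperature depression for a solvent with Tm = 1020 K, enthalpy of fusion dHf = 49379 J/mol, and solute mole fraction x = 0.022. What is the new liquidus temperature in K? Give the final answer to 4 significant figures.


dT = R*Tm^2*x / dHf
dT = 8.314 * 1020^2 * 0.022 / 49379
dT = 3.85381 K
T_new = 1020 - 3.85381 = 1016 K


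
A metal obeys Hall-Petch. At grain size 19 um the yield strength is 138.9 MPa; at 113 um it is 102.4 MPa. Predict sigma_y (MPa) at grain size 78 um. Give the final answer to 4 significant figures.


sigma_y = sigma0 + k / sqrt(d)
1/sqrt(d1) = 1/sqrt(1.9e-05) = 229.416;  1/sqrt(d2) = 94.0721
k = (sigma1 - sigma2) / (1/sqrt(d1) - 1/sqrt(d2)) = (138.9 - 102.4) / (229.416 - 94.0721) = 0.269684 MPa*m^0.5
sigma0 = sigma1 - k/sqrt(d1) = 138.9 - 0.269684*229.416 = 77.0303 MPa
sigma_y(d3) = 77.0303 + 0.269684 / sqrt(7.8e-05) = 107.6 MPa


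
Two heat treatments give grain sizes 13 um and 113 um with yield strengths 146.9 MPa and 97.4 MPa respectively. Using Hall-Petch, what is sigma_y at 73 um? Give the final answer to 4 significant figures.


sigma_y = sigma0 + k / sqrt(d)
1/sqrt(d1) = 1/sqrt(1.3e-05) = 277.35;  1/sqrt(d2) = 94.0721
k = (sigma1 - sigma2) / (1/sqrt(d1) - 1/sqrt(d2)) = (146.9 - 97.4) / (277.35 - 94.0721) = 0.270081 MPa*m^0.5
sigma0 = sigma1 - k/sqrt(d1) = 146.9 - 0.270081*277.35 = 71.9929 MPa
sigma_y(d3) = 71.9929 + 0.270081 / sqrt(7.3e-05) = 103.6 MPa


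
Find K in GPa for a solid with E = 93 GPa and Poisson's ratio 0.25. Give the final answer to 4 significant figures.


K = E / (3*(1-2*nu))
K = 93 / (3*(1-2*0.25))
K = 62 GPa


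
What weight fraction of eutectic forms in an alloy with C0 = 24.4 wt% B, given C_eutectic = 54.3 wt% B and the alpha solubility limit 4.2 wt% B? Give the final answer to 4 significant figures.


f_primary = (C_e - C0) / (C_e - C_alpha_max)
f_primary = (54.3 - 24.4) / (54.3 - 4.2)
f_primary = 0.596806
f_eutectic = 1 - 0.596806 = 0.4032


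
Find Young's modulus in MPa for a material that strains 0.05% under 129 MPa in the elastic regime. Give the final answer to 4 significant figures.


E = sigma / epsilon
epsilon = 0.05% = 5e-04
E = 129 / 5e-04
E = 258000 MPa


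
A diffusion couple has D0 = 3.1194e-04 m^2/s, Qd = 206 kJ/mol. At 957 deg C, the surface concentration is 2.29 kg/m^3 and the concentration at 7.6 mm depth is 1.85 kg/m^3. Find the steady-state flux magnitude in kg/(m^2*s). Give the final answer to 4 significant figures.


Step 1: D = D0 * exp(-Qd/(R*T))
T = 957 + 273.15 = 1230.15 K
D = 3.1194e-04 * exp(-206e3 / (8.314 * 1230.15)) = 5.57932e-13 m^2/s
Step 2: J = D * (C1 - C2) / dx
J = 5.57932e-13 * (2.29 - 1.85) / 7.6e-03
J = 3.23e-11 kg/(m^2*s)


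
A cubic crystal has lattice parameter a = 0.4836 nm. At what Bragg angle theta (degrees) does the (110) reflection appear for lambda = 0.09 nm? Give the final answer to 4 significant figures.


d = a / sqrt(h^2+k^2+l^2)
d = 0.4836 / sqrt(2) = 0.341957 nm
lambda = 2*d*sin(theta)  =>  sin(theta) = lambda / (2*d)
sin(theta) = 0.09 / (2 * 0.341957) = 0.131596
theta = 7.562 deg


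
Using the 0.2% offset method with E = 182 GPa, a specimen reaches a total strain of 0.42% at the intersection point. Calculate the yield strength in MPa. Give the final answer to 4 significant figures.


Offset strain = 0.002
Elastic strain at yield = total_strain - offset = 4.2e-03 - 0.002 = 2.2e-03
sigma_y = E * elastic_strain = 182000 * 2.2e-03
sigma_y = 400.4 MPa


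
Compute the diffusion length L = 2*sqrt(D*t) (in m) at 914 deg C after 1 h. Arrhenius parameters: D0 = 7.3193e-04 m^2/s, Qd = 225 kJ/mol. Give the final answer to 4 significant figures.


Step 1: D = D0 * exp(-Qd/(R*T))
T = 1187.15 K
D = 7.3193e-04 * exp(-225e3 / (8.314 * 1187.15)) = 9.20671e-14 m^2/s
Step 2: L = 2*sqrt(D*t)
t = 1 h = 3600 s
L = 2*sqrt(9.20671e-14 * 3600) = 3.641e-05 m


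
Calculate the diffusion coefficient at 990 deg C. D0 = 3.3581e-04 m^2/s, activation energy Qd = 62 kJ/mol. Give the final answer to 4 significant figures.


D = D0 * exp(-Qd / (R*T))
T = 1263.15 K
D = 3.3581e-04 * exp(-62e3 / (8.314 * 1263.15))
D = 9.165e-07 m^2/s


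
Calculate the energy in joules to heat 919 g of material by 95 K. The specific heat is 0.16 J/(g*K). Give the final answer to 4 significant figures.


Q = m * cp * dT
Q = 919 * 0.16 * 95
Q = 13970 J


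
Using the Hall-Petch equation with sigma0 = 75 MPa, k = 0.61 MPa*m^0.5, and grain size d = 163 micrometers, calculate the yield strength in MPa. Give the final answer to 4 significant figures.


sigma_y = sigma0 + k / sqrt(d)
d = 163 um = 1.63e-04 m
sigma_y = 75 + 0.61 / sqrt(1.63e-04)
sigma_y = 122.8 MPa


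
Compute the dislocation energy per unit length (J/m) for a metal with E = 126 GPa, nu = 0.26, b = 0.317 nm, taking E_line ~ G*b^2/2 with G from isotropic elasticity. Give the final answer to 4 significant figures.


Step 1: G = E / (2*(1+nu))
G = 126 / (2*(1+0.26)) = 50 GPa = 5e+10 Pa
Step 2: E_line = G*b^2/2
b = 0.317 nm = 3.17e-10 m
E_line = 0.5 * 5e+10 * (3.17e-10)^2 = 2.512e-09 J/m


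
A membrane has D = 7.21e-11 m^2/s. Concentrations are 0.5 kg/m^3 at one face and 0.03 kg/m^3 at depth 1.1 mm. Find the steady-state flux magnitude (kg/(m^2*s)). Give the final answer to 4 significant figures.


J = -D * (dC/dx) = D * (C1 - C2) / dx
J = 7.21e-11 * (0.5 - 0.03) / 1.1e-03
J = 3.081e-08 kg/(m^2*s)


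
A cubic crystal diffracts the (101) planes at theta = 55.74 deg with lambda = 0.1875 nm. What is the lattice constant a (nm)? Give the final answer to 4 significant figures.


d = lambda / (2*sin(theta))
d = 0.1875 / (2*sin(55.74 deg))
d = 0.113431 nm
a = d * sqrt(h^2+k^2+l^2) = 0.113431 * sqrt(2)
a = 0.1604 nm


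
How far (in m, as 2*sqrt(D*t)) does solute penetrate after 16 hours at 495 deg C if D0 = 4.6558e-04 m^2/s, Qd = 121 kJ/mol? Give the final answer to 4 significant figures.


Step 1: D = D0 * exp(-Qd/(R*T))
T = 768.15 K
D = 4.6558e-04 * exp(-121e3 / (8.314 * 768.15)) = 2.75187e-12 m^2/s
Step 2: L = 2*sqrt(D*t)
t = 16 h = 57600 s
L = 2*sqrt(2.75187e-12 * 57600) = 7.963e-04 m


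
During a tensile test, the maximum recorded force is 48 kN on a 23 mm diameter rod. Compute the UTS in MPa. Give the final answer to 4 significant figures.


A0 = pi*(d/2)^2 = pi*(23/2)^2 = 415.476 mm^2
UTS = F_max / A0 = 48*1000 / 415.476
UTS = 115.5 MPa


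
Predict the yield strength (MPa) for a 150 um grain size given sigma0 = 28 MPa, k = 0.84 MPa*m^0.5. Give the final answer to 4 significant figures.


sigma_y = sigma0 + k / sqrt(d)
d = 150 um = 1.5e-04 m
sigma_y = 28 + 0.84 / sqrt(1.5e-04)
sigma_y = 96.59 MPa


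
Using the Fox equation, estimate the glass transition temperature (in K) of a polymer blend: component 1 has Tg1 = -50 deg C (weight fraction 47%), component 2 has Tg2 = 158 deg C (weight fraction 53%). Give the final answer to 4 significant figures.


1/Tg = w1/Tg1 + w2/Tg2 (in Kelvin)
Tg1 = 223.15 K, Tg2 = 431.15 K
1/Tg = 0.47/223.15 + 0.53/431.15
Tg = 299.8 K


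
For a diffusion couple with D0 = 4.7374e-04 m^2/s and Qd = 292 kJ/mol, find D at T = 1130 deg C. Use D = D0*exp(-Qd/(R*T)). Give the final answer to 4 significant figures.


D = D0 * exp(-Qd / (R*T))
T = 1403.15 K
D = 4.7374e-04 * exp(-292e3 / (8.314 * 1403.15))
D = 6.382e-15 m^2/s


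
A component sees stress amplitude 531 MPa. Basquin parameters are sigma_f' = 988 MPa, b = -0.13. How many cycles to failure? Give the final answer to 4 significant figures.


sigma_a = sigma_f' * (2*Nf)^b
2*Nf = (sigma_a / sigma_f')^(1/b)
2*Nf = (531 / 988)^(1/-0.13)
2*Nf = 118.666
Nf = 59.33 cycles


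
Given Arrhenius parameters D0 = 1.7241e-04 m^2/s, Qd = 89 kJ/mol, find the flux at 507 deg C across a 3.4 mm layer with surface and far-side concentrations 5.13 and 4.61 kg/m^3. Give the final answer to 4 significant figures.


Step 1: D = D0 * exp(-Qd/(R*T))
T = 507 + 273.15 = 780.15 K
D = 1.7241e-04 * exp(-89e3 / (8.314 * 780.15)) = 1.89403e-10 m^2/s
Step 2: J = D * (C1 - C2) / dx
J = 1.89403e-10 * (5.13 - 4.61) / 3.4e-03
J = 2.897e-08 kg/(m^2*s)


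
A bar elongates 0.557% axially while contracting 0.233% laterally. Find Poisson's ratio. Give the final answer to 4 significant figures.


nu = -epsilon_lat / epsilon_axial
Lateral strain is contraction (negative), so using magnitudes:
nu = 0.233 / 0.557
nu = 0.4183


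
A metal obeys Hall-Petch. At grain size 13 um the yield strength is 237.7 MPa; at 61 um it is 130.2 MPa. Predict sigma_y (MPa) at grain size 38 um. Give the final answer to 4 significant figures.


sigma_y = sigma0 + k / sqrt(d)
1/sqrt(d1) = 1/sqrt(1.3e-05) = 277.35;  1/sqrt(d2) = 128.037
k = (sigma1 - sigma2) / (1/sqrt(d1) - 1/sqrt(d2)) = (237.7 - 130.2) / (277.35 - 128.037) = 0.719963 MPa*m^0.5
sigma0 = sigma1 - k/sqrt(d1) = 237.7 - 0.719963*277.35 = 38.0182 MPa
sigma_y(d3) = 38.0182 + 0.719963 / sqrt(3.8e-05) = 154.8 MPa


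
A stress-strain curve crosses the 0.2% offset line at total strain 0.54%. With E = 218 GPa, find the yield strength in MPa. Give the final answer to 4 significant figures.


Offset strain = 0.002
Elastic strain at yield = total_strain - offset = 5.4e-03 - 0.002 = 3.4e-03
sigma_y = E * elastic_strain = 218000 * 3.4e-03
sigma_y = 741.2 MPa


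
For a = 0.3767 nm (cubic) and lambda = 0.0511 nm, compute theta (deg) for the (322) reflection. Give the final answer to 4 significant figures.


d = a / sqrt(h^2+k^2+l^2)
d = 0.3767 / sqrt(17) = 0.0913632 nm
lambda = 2*d*sin(theta)  =>  sin(theta) = lambda / (2*d)
sin(theta) = 0.0511 / (2 * 0.0913632) = 0.279653
theta = 16.24 deg


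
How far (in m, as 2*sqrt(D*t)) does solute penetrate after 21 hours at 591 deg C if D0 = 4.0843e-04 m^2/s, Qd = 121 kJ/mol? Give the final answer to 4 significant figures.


Step 1: D = D0 * exp(-Qd/(R*T))
T = 864.15 K
D = 4.0843e-04 * exp(-121e3 / (8.314 * 864.15)) = 1.98087e-11 m^2/s
Step 2: L = 2*sqrt(D*t)
t = 21 h = 75600 s
L = 2*sqrt(1.98087e-11 * 75600) = 2.447e-03 m


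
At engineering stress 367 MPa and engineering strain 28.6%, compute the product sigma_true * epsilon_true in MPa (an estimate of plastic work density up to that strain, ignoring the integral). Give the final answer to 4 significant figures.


sigma_true = sigma_eng * (1 + epsilon_eng)
sigma_true = 367 * (1 + 0.286) = 471.962 MPa
epsilon_true = ln(1 + epsilon_eng)
epsilon_true = ln(1 + 0.286) = 0.251537
sigma_true * epsilon_true = 471.962 * 0.251537 = 118.7 MPa


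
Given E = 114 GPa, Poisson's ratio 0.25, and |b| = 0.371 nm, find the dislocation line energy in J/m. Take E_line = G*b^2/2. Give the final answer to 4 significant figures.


Step 1: G = E / (2*(1+nu))
G = 114 / (2*(1+0.25)) = 45.6 GPa = 4.56e+10 Pa
Step 2: E_line = G*b^2/2
b = 0.371 nm = 3.71e-10 m
E_line = 0.5 * 4.56e+10 * (3.71e-10)^2 = 3.138e-09 J/m


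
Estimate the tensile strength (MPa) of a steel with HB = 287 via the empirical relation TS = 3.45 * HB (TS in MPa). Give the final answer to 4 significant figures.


TS (MPa) = 3.45 * HB
TS = 3.45 * 287
TS = 990.2 MPa


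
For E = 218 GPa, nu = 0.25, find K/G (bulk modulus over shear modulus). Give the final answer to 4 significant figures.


G = E / (2*(1+nu))
G = 218 / (2*(1+0.25)) = 87.2 GPa
K = E / (3*(1-2*nu))
K = 218 / (3*(1-2*0.25)) = 145.333 GPa
K/G = 145.333 / 87.2 = 1.667


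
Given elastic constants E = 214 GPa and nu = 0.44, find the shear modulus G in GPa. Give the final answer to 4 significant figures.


G = E / (2*(1+nu))
G = 214 / (2*(1+0.44))
G = 74.31 GPa


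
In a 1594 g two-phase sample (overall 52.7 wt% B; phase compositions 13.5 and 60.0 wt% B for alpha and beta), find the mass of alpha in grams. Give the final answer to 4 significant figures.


f_alpha = (C_beta - C0) / (C_beta - C_alpha)
f_alpha = (60.0 - 52.7) / (60.0 - 13.5) = 0.156989
m_alpha = f_alpha * m_total = 0.156989 * 1594 = 250.2 g


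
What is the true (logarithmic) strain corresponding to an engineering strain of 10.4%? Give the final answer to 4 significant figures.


epsilon_true = ln(1 + epsilon_eng)
epsilon_true = ln(1 + 0.104)
epsilon_true = 0.09894


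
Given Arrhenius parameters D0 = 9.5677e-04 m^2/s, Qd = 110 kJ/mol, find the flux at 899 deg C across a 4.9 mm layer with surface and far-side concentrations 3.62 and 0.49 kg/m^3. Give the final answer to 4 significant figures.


Step 1: D = D0 * exp(-Qd/(R*T))
T = 899 + 273.15 = 1172.15 K
D = 9.5677e-04 * exp(-110e3 / (8.314 * 1172.15)) = 1.19864e-08 m^2/s
Step 2: J = D * (C1 - C2) / dx
J = 1.19864e-08 * (3.62 - 0.49) / 4.9e-03
J = 7.657e-06 kg/(m^2*s)


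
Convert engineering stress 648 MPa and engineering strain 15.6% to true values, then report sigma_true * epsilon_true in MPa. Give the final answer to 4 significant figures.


sigma_true = sigma_eng * (1 + epsilon_eng)
sigma_true = 648 * (1 + 0.156) = 749.088 MPa
epsilon_true = ln(1 + epsilon_eng)
epsilon_true = ln(1 + 0.156) = 0.144966
sigma_true * epsilon_true = 749.088 * 0.144966 = 108.6 MPa


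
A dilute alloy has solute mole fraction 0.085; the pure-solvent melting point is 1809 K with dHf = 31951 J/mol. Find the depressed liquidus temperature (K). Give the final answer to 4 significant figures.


dT = R*Tm^2*x / dHf
dT = 8.314 * 1809^2 * 0.085 / 31951
dT = 72.3805 K
T_new = 1809 - 72.3805 = 1737 K


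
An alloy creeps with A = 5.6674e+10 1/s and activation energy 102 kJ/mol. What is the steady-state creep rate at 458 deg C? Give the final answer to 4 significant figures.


rate = A * exp(-Q / (R*T))
T = 458 + 273.15 = 731.15 K
rate = 5.6674e+10 * exp(-102e3 / (8.314 * 731.15))
rate = 2925 1/s


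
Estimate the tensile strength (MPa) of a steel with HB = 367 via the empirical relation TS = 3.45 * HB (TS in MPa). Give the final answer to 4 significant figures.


TS (MPa) = 3.45 * HB
TS = 3.45 * 367
TS = 1266 MPa


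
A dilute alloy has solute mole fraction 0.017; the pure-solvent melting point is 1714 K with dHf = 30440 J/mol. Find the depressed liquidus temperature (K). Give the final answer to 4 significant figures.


dT = R*Tm^2*x / dHf
dT = 8.314 * 1714^2 * 0.017 / 30440
dT = 13.6407 K
T_new = 1714 - 13.6407 = 1700 K


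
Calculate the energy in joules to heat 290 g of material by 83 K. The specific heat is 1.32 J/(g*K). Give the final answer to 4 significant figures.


Q = m * cp * dT
Q = 290 * 1.32 * 83
Q = 31770 J


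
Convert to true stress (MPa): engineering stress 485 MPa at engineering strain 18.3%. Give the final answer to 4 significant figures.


sigma_true = sigma_eng * (1 + epsilon_eng)
sigma_true = 485 * (1 + 0.183)
sigma_true = 573.8 MPa


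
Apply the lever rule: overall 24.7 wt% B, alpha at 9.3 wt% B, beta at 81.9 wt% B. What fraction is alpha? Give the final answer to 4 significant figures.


f_alpha = (C_beta - C0) / (C_beta - C_alpha)
f_alpha = (81.9 - 24.7) / (81.9 - 9.3)
f_alpha = 0.7879


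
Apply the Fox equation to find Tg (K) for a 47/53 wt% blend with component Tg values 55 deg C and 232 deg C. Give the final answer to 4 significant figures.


1/Tg = w1/Tg1 + w2/Tg2 (in Kelvin)
Tg1 = 328.15 K, Tg2 = 505.15 K
1/Tg = 0.47/328.15 + 0.53/505.15
Tg = 403 K


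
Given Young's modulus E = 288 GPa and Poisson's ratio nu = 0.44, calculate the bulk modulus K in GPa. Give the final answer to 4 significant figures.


K = E / (3*(1-2*nu))
K = 288 / (3*(1-2*0.44))
K = 800 GPa


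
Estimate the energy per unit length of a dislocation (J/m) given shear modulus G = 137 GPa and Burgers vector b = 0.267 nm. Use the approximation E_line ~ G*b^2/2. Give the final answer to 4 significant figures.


E = G*b^2/2
b = 0.267 nm = 2.67e-10 m
G = 137 GPa = 1.37e+11 Pa
E = 0.5 * 1.37e+11 * (2.67e-10)^2
E = 4.883e-09 J/m


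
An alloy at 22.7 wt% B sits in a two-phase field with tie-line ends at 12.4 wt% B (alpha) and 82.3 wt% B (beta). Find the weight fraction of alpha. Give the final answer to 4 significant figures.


f_alpha = (C_beta - C0) / (C_beta - C_alpha)
f_alpha = (82.3 - 22.7) / (82.3 - 12.4)
f_alpha = 0.8526


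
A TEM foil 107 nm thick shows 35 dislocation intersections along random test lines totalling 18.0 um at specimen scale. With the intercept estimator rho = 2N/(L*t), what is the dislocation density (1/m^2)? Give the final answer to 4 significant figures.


rho = 2N / (L * t)
L = 18.0 um = 1.8e-05 m, t = 107 nm = 1.07e-07 m
rho = 2 * 35 / (1.8e-05 * 1.07e-07)
rho = 3.634e+13 1/m^2


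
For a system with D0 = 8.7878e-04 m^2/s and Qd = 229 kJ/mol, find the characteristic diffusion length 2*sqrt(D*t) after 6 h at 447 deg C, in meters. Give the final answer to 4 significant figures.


Step 1: D = D0 * exp(-Qd/(R*T))
T = 720.15 K
D = 8.7878e-04 * exp(-229e3 / (8.314 * 720.15)) = 2.15389e-20 m^2/s
Step 2: L = 2*sqrt(D*t)
t = 6 h = 21600 s
L = 2*sqrt(2.15389e-20 * 21600) = 4.314e-08 m


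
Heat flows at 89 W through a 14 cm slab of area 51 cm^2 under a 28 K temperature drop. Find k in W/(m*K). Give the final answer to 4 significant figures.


k = Q*L / (A*dT)
L = 0.14 m, A = 5.1e-03 m^2
k = 89 * 0.14 / (5.1e-03 * 28)
k = 87.25 W/(m*K)


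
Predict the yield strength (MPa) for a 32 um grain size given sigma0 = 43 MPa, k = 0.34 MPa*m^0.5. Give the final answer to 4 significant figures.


sigma_y = sigma0 + k / sqrt(d)
d = 32 um = 3.2e-05 m
sigma_y = 43 + 0.34 / sqrt(3.2e-05)
sigma_y = 103.1 MPa


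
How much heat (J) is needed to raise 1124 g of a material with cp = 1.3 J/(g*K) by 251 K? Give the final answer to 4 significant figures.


Q = m * cp * dT
Q = 1124 * 1.3 * 251
Q = 366800 J


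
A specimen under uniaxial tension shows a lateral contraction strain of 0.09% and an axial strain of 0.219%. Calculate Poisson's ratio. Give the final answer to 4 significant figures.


nu = -epsilon_lat / epsilon_axial
Lateral strain is contraction (negative), so using magnitudes:
nu = 0.09 / 0.219
nu = 0.411


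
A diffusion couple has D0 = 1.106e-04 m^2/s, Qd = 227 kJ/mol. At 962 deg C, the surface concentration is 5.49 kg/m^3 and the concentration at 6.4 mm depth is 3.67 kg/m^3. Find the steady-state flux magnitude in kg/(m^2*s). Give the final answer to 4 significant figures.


Step 1: D = D0 * exp(-Qd/(R*T))
T = 962 + 273.15 = 1235.15 K
D = 1.106e-04 * exp(-227e3 / (8.314 * 1235.15)) = 2.77684e-14 m^2/s
Step 2: J = D * (C1 - C2) / dx
J = 2.77684e-14 * (5.49 - 3.67) / 6.4e-03
J = 7.897e-12 kg/(m^2*s)


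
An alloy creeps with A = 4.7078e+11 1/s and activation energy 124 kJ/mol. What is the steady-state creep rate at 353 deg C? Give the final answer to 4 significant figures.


rate = A * exp(-Q / (R*T))
T = 353 + 273.15 = 626.15 K
rate = 4.7078e+11 * exp(-124e3 / (8.314 * 626.15))
rate = 21.29 1/s


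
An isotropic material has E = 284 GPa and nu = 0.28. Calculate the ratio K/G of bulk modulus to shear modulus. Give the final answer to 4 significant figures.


G = E / (2*(1+nu))
G = 284 / (2*(1+0.28)) = 110.938 GPa
K = E / (3*(1-2*nu))
K = 284 / (3*(1-2*0.28)) = 215.152 GPa
K/G = 215.152 / 110.938 = 1.939


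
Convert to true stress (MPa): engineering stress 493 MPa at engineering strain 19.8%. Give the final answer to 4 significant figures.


sigma_true = sigma_eng * (1 + epsilon_eng)
sigma_true = 493 * (1 + 0.198)
sigma_true = 590.6 MPa


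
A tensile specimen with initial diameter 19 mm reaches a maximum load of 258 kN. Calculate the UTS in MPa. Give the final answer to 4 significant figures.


A0 = pi*(d/2)^2 = pi*(19/2)^2 = 283.529 mm^2
UTS = F_max / A0 = 258*1000 / 283.529
UTS = 910 MPa


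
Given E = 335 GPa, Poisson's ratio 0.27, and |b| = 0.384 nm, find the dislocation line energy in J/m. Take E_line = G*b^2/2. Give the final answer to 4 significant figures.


Step 1: G = E / (2*(1+nu))
G = 335 / (2*(1+0.27)) = 131.89 GPa = 1.3189e+11 Pa
Step 2: E_line = G*b^2/2
b = 0.384 nm = 3.84e-10 m
E_line = 0.5 * 1.3189e+11 * (3.84e-10)^2 = 9.724e-09 J/m


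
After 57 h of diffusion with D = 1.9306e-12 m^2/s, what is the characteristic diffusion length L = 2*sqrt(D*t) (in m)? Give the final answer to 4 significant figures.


t = 57 hr = 205200 s
Diffusion length = 2*sqrt(D*t)
= 2*sqrt(1.9306e-12 * 205200)
= 1.259e-03 m


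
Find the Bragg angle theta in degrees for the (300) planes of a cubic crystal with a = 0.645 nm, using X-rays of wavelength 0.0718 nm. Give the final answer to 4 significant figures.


d = a / sqrt(h^2+k^2+l^2)
d = 0.645 / sqrt(9) = 0.215 nm
lambda = 2*d*sin(theta)  =>  sin(theta) = lambda / (2*d)
sin(theta) = 0.0718 / (2 * 0.215) = 0.166977
theta = 9.612 deg


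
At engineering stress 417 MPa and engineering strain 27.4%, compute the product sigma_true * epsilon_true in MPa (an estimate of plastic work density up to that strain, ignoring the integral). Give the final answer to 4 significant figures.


sigma_true = sigma_eng * (1 + epsilon_eng)
sigma_true = 417 * (1 + 0.274) = 531.258 MPa
epsilon_true = ln(1 + epsilon_eng)
epsilon_true = ln(1 + 0.274) = 0.242162
sigma_true * epsilon_true = 531.258 * 0.242162 = 128.7 MPa


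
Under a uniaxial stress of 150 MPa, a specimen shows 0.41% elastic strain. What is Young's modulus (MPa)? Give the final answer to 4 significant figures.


E = sigma / epsilon
epsilon = 0.41% = 4.1e-03
E = 150 / 4.1e-03
E = 36590 MPa


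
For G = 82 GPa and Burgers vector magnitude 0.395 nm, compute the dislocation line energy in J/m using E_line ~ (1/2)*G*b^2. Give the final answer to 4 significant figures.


E = G*b^2/2
b = 0.395 nm = 3.95e-10 m
G = 82 GPa = 8.2e+10 Pa
E = 0.5 * 8.2e+10 * (3.95e-10)^2
E = 6.397e-09 J/m


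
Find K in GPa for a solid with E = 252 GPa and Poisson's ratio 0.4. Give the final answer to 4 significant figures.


K = E / (3*(1-2*nu))
K = 252 / (3*(1-2*0.4))
K = 420 GPa


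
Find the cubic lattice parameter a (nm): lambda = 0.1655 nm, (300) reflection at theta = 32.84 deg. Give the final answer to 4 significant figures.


d = lambda / (2*sin(theta))
d = 0.1655 / (2*sin(32.84 deg))
d = 0.152592 nm
a = d * sqrt(h^2+k^2+l^2) = 0.152592 * sqrt(9)
a = 0.4578 nm
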